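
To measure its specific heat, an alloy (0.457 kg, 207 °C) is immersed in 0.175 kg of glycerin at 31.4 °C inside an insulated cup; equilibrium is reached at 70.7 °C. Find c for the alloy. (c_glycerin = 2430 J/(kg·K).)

c ≈ 268 J/(kg·K)

Heat gained plus heat lost sum to zero:
0.457·c·(70.7 − 207) + 0.175·2430·(70.7 − 31.4) = 0
-62.29 c = -16712
c = -16712/-62.29 ≈ 268.3 J/(kg·K)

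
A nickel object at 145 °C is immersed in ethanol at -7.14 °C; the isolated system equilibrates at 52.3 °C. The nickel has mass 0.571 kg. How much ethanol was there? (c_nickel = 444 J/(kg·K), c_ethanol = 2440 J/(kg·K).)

Heat lost by the nickel = heat gained by the ethanol:
0.571×444×(145 − 52.3) = m×2440×(52.3 − (-7.14))
145034 m = 23502  ⇒  m ≈ 0.162 kg

m ≈ 0.162 kg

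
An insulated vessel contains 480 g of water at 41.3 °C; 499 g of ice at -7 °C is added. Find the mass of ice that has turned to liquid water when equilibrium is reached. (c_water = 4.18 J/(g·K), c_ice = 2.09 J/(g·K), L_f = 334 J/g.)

m_melted ≈ 226 g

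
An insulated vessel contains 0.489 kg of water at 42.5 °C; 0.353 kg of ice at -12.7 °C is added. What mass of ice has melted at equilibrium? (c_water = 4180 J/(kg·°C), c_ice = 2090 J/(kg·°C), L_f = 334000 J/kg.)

Cooling the water to 0 °C releases 0.489×4180×42.5 = 86871 J.
Of that, 0.353×2090×12.7 = 9369.7 J goes to bring the ice to 0 °C, leaving 77501 J.
Fully melting the ice requires m_ice L_f = 0.353×334000 = 117902 J.
Since 77501 < 117902 J, not all the ice melts; equilibrium is at 0 °C.
m_melted×334000 = 77501  ⇒  m_melted ≈ 0.232 kg.

m_melted ≈ 0.232 kg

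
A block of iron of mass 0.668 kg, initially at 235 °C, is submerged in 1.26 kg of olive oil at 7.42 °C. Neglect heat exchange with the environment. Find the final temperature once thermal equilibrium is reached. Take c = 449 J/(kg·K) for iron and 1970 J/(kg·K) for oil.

Conservation of energy gives ΣQ = 0:
0.668*449*(T − 235) + 1.26*1970*(T − 7.42) = 0
299.93(T − 235) + 2482.2(T − 7.42) = 0
(299.93 + 2482.2) T = 299.93*235 + 2482.2*7.42
T ≈ 31.95 °C

T_f ≈ 32.0 °C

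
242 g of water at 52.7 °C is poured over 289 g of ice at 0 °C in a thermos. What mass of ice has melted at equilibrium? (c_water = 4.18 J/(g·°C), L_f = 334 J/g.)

Water can give up m c ΔT = 242·4.18·52.7 = 53309 J before reaching 0 °C.
To melt every bit of ice: 289·334 = 96526 J.
53309 J < 96526 J, so only part of the ice melts and the system sits at 0 °C.
Mass melted = 53309/334 ≈ 159.6 g.

m_melted ≈ 160 g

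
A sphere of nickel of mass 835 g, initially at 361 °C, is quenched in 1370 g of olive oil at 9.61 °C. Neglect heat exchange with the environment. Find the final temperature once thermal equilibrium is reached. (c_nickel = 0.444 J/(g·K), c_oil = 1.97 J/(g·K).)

T_f ≈ 52.0 °C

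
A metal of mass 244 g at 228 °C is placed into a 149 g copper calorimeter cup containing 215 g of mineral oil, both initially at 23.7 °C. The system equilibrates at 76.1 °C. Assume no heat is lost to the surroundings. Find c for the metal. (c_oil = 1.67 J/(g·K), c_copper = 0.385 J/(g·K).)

Setting the total heat transfer to zero:
244×c×(76.1 − 228) + 215×1.67×(76.1 − 23.7) + 149×0.385×(76.1 − 23.7) = 0
-37064 c = -21820
c = -21820/-37064 ≈ 0.5887 J/(g·K)

c ≈ 0.589 J/(g·K)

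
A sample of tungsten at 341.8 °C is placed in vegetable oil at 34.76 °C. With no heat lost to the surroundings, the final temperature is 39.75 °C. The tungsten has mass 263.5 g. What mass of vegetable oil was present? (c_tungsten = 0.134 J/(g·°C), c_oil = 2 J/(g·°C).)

Net heat exchanged in the isolated system is zero:
263.5×0.134×(39.75 − 341.8) + m×2×(39.75 − 34.76) = 0
9.98 m = 10665
m = 10665/9.98 ≈ 1069 g

m ≈ 1070 g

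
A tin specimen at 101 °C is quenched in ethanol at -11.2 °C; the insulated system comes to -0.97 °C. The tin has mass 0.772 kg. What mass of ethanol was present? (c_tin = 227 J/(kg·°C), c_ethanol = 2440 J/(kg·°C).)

Heat lost by the tin = heat gained by the ethanol:
0.772×227×(101 − -0.97) = m×2440×(-0.97 − (-11.2))
24961 m = 17870  ⇒  m ≈ 0.7159 kg

m ≈ 0.716 kg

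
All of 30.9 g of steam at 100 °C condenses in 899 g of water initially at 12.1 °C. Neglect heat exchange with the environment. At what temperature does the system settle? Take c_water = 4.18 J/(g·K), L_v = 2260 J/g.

T_f ≈ 33.0 °C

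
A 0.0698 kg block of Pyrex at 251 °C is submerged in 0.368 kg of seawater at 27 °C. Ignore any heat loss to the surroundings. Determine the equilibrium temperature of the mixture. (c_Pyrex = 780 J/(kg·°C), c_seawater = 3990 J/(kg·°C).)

T_f ≈ 35.0 °C

Heat lost by the Pyrex equals heat gained by the seawater:
0.0698*780*(251 − T) = 0.368*3990*(T − 27)
54.44(251 − T) = 1468.3(T − 27)
1522.8 T = 53310  ⇒  T ≈ 35.01 °C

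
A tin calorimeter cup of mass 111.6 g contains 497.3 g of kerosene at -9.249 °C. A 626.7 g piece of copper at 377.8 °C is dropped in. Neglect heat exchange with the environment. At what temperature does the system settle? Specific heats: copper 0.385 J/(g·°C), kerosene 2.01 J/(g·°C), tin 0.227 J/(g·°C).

Taking heat into each body as positive, Σ m c ΔT = 0:
626.7·0.385·(T − 377.8) + 497.3·2.01·(T − (-9.249)) + 111.6·0.227·(T − (-9.249)) = 0
241.28(T − 377.8) + 999.57(T − (-9.249)) + 25.33(T − (-9.249)) = 0
1266.2 T = 81676
T = 81676 / 1266.2 = 64.5 °C

T_f ≈ 64.5 °C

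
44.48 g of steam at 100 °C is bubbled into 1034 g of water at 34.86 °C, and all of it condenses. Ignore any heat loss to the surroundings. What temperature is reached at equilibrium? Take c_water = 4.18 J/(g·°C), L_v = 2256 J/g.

T_f ≈ 59.8 °C

Setting the total heat transfer to zero:
condense steam: −44.48·2256 = −100347
  condensed water 100 °C→T: 185.93(T − 100)
  water warms: 1034·4.18·(T − 34.86) = 4322.1(T − 34.86)
4508 T = 100347 + 18593 + 150669 = 269609
T ≈ 59.81 °C, under the boiling point, so the assumption holds.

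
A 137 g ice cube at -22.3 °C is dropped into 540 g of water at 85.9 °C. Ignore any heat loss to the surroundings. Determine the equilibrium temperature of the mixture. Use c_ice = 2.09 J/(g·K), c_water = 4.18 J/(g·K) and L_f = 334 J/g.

T_f ≈ 50.1 °C

Heat gained plus heat lost sum to zero:
warm ice to 0 °C: 137·2.09·(0 − (-22.3)) = 6385.2; fusion: m_ice L_f = 137·334 = 45758; warm the meltwater: 572.66 T; water cools: 540·4.18·(T − 85.9) = 2257.2(T − 85.9)
2829.9 T = 193893 − 52143 = 141750
T ≈ 50.09 °C — above 0 °C, consistent with complete melting.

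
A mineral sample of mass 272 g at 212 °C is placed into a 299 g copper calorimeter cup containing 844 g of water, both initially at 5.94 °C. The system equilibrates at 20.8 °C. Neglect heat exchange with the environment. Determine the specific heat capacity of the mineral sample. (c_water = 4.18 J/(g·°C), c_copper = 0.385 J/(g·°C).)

c ≈ 1.04 J/(g·°C)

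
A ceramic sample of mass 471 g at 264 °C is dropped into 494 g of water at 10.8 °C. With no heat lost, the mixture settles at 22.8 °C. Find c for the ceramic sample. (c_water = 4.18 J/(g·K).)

c ≈ 0.218 J/(g·K)

Energy conservation, ΣQ = 0:
471×c×(22.8 − 264) + 494×4.18×(22.8 − 10.8) = 0
-113605 c = -24779
c = -24779/-113605 ≈ 0.2181 J/(g·K)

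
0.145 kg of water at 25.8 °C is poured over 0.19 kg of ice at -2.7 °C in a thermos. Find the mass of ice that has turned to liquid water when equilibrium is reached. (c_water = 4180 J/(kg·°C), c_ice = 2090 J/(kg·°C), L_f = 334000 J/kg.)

Cooling the water to 0 °C releases 0.145·4180·25.8 = 15637 J.
Of that, 0.19·2090·2.7 = 1072.2 J goes to bring the ice to 0 °C, leaving 14565 J.
To melt every bit of ice: 0.19·334000 = 63460 J.
That's not enough to melt it all — equilibrium is at 0 °C with ice remaining.
m_melted·334000 = 14565  ⇒  m_melted ≈ 0.04361 kg.

m_melted ≈ 0.0436 kg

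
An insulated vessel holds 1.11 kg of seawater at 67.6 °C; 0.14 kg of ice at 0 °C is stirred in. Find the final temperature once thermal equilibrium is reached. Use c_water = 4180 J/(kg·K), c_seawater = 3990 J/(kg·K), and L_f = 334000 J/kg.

T_f ≈ 50.4 °C

Energy balance with sensible and latent terms:
melt ice: 0.14·334000 = 46760
  warm the meltwater: 585.2 T
  seawater: 4428.9(T − 67.6)
5014.1 T = 299394 − 46760 = 252634
T ≈ 50.38 °C — above 0 °C, consistent with complete melting.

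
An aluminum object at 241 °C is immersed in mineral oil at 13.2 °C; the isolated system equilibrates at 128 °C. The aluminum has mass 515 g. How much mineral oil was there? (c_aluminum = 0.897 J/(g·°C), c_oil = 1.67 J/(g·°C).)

m ≈ 272 g

Heat lost by the aluminum = heat gained by the oil:
515·0.897·(241 − 128) = m·1.67·(128 − 13.2)
191.72 m = 52201  ⇒  m ≈ 272.3 g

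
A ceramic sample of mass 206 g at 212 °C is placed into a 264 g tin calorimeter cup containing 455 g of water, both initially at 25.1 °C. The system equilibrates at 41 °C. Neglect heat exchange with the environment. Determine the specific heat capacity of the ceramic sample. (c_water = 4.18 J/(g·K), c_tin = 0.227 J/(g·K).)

Conservation of energy gives ΣQ = 0:
206·c·(41 − 212) + 455·4.18·(41 − 25.1) + 264·0.227·(41 − 25.1) = 0
-35226 c = -31193
c = -31193/-35226 ≈ 0.8855 J/(g·K)

c ≈ 0.886 J/(g·K)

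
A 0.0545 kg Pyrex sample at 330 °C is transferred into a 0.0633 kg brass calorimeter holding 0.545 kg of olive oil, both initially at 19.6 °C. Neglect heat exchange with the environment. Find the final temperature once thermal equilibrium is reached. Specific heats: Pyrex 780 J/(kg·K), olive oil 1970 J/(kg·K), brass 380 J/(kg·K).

T_f ≈ 31.2 °C

T_f is the heat-capacity-weighted average of the initial temperatures:
T_f = (42.51*330 + 1073.7*19.6 + 24.05*19.6) / (42.51 + 1073.7 + 24.05)
    = 35543 / 1140.2 ≈ 31.17 °C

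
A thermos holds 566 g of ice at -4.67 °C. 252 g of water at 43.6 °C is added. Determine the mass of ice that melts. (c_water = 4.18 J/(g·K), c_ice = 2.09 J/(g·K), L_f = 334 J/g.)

m_melted ≈ 121 g

Water can give up m c ΔT = 252·4.18·43.6 = 45926 J before reaching 0 °C.
Of that, 566·2.09·4.67 = 5524.3 J goes to bring the ice to 0 °C, leaving 40402 J.
To melt every bit of ice: 566·334 = 189044 J.
40402 J < 189044 J, so only part of the ice melts and the system sits at 0 °C.
m_melt = 40402 / L_f = 121 g.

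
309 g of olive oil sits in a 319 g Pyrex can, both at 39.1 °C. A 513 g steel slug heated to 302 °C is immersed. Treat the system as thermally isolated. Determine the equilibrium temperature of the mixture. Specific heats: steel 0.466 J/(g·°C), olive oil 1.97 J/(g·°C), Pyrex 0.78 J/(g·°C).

T_f is the heat-capacity-weighted average of the initial temperatures:
T_f = (239.06*302 + 608.73*39.1 + 248.82*39.1) / (239.06 + 608.73 + 248.82)
    = 105726 / 1096.6 ≈ 96.41 °C

T_f ≈ 96.4 °C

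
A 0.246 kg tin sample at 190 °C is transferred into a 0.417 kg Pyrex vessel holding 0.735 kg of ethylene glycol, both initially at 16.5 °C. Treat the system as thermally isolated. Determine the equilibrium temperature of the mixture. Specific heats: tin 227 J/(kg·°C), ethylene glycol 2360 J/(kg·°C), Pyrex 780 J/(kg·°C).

T_f ≈ 21.1 °C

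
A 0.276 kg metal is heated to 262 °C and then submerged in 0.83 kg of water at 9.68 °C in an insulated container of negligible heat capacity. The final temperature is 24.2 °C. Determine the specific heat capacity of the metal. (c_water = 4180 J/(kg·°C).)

Let T be the final temperature. ΣQ_i = 0:
0.276×c×(24.2 − 262) + 0.83×4180×(24.2 − 9.68) = 0
-65.63 c = -50376
c = -50376/-65.63 ≈ 767.5 J/(kg·°C)

c ≈ 768 J/(kg·°C)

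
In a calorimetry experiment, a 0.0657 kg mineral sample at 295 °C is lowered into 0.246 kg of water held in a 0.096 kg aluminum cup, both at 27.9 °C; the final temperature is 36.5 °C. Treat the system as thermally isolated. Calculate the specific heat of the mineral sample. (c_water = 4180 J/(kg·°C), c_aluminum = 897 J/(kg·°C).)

c ≈ 564 J/(kg·°C)

Net heat exchanged in the isolated system is zero:
0.0657·c·(36.5 − 295) + 0.246·4180·(36.5 − 27.9) + 0.096·897·(36.5 − 27.9) = 0
-16.98 c = -9583.8
c = -9583.8/-16.98 ≈ 564.3 J/(kg·°C)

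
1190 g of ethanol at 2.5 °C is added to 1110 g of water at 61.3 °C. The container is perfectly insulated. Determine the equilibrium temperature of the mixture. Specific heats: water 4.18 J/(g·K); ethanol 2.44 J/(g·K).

T_f ≈ 38.7 °C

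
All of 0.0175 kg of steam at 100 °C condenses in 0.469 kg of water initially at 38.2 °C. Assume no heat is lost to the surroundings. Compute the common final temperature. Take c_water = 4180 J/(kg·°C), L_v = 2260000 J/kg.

Conservation of energy gives ΣQ = 0:
condense steam: −0.0175×2260000 = −39550; condensate cools 100→T: 0.0175×4180×(T − 100) = 73.15(T − 100); water warms: 0.469×4180×(T − 38.2) = 1960.4(T − 38.2)
2033.6 T = 39550 + 7315 + 74888 = 121753
T ≈ 59.87 °C (< 100 °C, so full condensation is consistent).

T_f ≈ 59.9 °C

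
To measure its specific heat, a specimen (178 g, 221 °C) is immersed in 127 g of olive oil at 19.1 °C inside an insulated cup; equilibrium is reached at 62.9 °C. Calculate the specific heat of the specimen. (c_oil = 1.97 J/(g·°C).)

Energy conservation, ΣQ = 0:
178×c×(62.9 − 221) + 127×1.97×(62.9 − 19.1) = 0
-28142 c = -10958
c = -10958/-28142 ≈ 0.3894 J/(g·°C)

c ≈ 0.389 J/(g·°C)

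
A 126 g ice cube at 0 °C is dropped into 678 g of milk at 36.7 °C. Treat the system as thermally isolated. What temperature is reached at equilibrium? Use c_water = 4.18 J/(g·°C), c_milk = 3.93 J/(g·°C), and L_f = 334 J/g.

Setting the total heat transfer to zero:
fusion: m_ice L_f = 126·334 = 42084
  warm the meltwater: 526.68 T
  milk: 2664.5(T − 36.7)
3191.2 T = 97789 − 42084 = 55705
T ≈ 17.46 °C — above 0 °C, consistent with complete melting.

T_f ≈ 17.5 °C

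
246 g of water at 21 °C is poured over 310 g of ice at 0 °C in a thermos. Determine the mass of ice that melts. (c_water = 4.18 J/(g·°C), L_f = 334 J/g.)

m_melted ≈ 64.7 g

Water can give up m c ΔT = 246·4.18·21 = 21594 J before reaching 0 °C.
Melting all 310 g of ice would need 310·334 = 103540 J.
Since 21594 < 103540 J, not all the ice melts; equilibrium is at 0 °C.
Mass melted = 21594/334 ≈ 64.65 g.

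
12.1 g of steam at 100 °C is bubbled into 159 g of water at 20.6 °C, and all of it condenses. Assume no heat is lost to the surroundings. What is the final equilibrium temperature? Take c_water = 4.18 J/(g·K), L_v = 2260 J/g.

T_f ≈ 64.5 °C

Net heat exchanged in the isolated system is zero:
steam→water at 100 °C releases m L_v = 12.1×2260 = 27346; condensate cools 100→T: 12.1×4.18×(T − 100) = 50.58(T − 100); water warms: 159×4.18×(T − 20.6) = 664.62(T − 20.6)
715.2 T = 27346 + 5057.8 + 13691 = 46095
T ≈ 64.45 °C — below 100 °C, confirming all the steam condensed.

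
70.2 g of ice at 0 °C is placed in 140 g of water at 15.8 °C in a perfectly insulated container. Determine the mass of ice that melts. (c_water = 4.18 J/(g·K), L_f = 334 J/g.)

Cooling the water to 0 °C releases 140·4.18·15.8 = 9246.2 J.
Melting all 70.2 g of ice would need 70.2·334 = 23447 J.
9246.2 J < 23447 J, so only part of the ice melts and the system sits at 0 °C.
Mass melted = 9246.2/334 ≈ 27.68 g.

m_melted ≈ 27.7 g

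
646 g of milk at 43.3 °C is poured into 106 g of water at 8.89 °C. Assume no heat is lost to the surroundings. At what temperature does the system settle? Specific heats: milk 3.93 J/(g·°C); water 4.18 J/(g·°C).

Net heat exchanged in the isolated system is zero:
646·3.93·(T − 43.3) + 106·4.18·(T − 8.89) = 0
2981.9 T = 113868
T = 113868/2981.9 ≈ 38.19 °C

T_f ≈ 38.2 °C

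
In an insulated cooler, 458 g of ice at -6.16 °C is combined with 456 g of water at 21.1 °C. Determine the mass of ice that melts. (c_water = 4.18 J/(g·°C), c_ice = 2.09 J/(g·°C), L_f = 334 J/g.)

m_melted ≈ 103 g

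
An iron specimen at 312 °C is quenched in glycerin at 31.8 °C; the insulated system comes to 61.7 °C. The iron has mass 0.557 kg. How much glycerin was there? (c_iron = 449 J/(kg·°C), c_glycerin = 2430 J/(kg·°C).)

m ≈ 0.862 kg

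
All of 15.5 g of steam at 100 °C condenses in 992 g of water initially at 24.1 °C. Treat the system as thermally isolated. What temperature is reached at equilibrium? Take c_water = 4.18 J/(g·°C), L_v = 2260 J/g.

T_f ≈ 33.6 °C

Net heat exchanged in the isolated system is zero:
steam→water at 100 °C releases m L_v = 15.5×2260 = 35030
  condensate cools 100→T: 15.5×4.18×(T − 100) = 64.79(T − 100)
  original water: 4146.6(T − 24.1)
4211.3 T = 35030 + 6479 + 99932 = 141441
T ≈ 33.59 °C (< 100 °C, so full condensation is consistent).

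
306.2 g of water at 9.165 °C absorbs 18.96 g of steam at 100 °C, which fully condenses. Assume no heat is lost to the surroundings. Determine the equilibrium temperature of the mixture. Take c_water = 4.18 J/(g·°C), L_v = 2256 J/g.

Energy conservation, ΣQ = 0:
condense steam: −18.96·2256 = −42774
  condensed water 100 °C→T: 79.25(T − 100)
  original water: 1279.9(T − 9.165)
1359.2 T = 42774 + 7925.3 + 11730 = 62429
T ≈ 45.93 °C (< 100 °C, so full condensation is consistent).

T_f ≈ 45.9 °C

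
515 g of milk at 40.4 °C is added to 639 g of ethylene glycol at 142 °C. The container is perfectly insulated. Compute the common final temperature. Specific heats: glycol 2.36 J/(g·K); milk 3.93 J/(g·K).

T_f ≈ 83.8 °C

With ΣQ=0 the equilibrium temperature is the m·c-weighted mean:
T_f = (1508×142 + 2024×40.4) / (1508 + 2024)
    = 295909 / 3532 ≈ 83.78 °C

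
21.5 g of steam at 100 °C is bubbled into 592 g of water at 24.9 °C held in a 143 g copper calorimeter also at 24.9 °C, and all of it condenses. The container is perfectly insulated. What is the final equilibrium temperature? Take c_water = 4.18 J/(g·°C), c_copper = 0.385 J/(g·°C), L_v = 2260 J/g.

T_f ≈ 46.0 °C

Setting the total heat transfer to zero:
latent heat released on condensation: 21.5·2260 = 48590; condensate cools 100→T: 21.5·4.18·(T − 100) = 89.87(T − 100); original water: 2474.6(T − 24.9); copper cup: 143·0.385·(T − 24.9) = 55.05(T − 24.9)
2619.5 T = 48590 + 8987 + 62987 = 120564
T ≈ 46.03 °C, under the boiling point, so the assumption holds.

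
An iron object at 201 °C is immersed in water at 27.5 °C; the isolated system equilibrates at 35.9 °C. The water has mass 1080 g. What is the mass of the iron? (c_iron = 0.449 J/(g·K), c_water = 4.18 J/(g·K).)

Conservation of energy gives ΣQ = 0:
m×0.449×(35.9 − 201) + 1080×4.18×(35.9 − 27.5) = 0
-74.13 m = -37921
m = -37921/-74.13 ≈ 511.5 g

m ≈ 512 g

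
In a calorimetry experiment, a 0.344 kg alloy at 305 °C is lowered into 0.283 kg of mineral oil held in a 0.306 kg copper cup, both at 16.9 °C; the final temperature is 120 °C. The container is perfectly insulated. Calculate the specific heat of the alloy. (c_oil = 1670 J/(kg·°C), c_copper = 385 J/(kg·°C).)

c ≈ 957 J/(kg·°C)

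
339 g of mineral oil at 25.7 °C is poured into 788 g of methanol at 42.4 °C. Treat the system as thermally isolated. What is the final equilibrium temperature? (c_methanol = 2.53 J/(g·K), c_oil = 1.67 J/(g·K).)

T_f ≈ 38.7 °C

Let T be the final temperature. ΣQ_i = 0:
788*2.53*(T − 42.4) + 339*1.67*(T − 25.7) = 0
(1993.6 + 566.13) T = 1993.6*42.4 + 566.13*25.7
T = 99080 / 2559.8 = 38.7 °C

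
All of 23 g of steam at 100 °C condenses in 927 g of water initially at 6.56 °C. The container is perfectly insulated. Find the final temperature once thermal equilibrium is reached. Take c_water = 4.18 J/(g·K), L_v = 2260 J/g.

T_f ≈ 21.9 °C

Energy conservation, ΣQ = 0:
condense steam: −23×2260 = −51980
  condensate cools 100→T: 23×4.18×(T − 100) = 96.14(T − 100)
  water warms: 927×4.18×(T − 6.56) = 3874.9(T − 6.56)
3971 T = 51980 + 9614 + 25419 = 87013
T ≈ 21.91 °C — below 100 °C, confirming all the steam condensed.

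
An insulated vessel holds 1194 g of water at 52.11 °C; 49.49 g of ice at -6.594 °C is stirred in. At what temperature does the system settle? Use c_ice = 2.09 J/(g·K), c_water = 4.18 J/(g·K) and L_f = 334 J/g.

Let T be the final temperature. ΣQ_i = 0:
warm ice to 0 °C: 49.49×2.09×(0 − (-6.594)) = 682.04
  fusion: m_ice L_f = 49.49×334 = 16530
  meltwater 0→T: 49.49×4.18×T = 206.87 T
  water: 4990.9(T − 52.11)
5197.8 T = 260077 − 17212 = 242865
T ≈ 46.72 °C. Since T > 0 °C, the all-ice-melts assumption holds.

T_f ≈ 46.7 °C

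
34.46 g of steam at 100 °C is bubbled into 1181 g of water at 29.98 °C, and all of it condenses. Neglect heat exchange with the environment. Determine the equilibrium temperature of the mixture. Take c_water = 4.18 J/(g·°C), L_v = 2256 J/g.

Let T be the final temperature. ΣQ_i = 0:
condense steam: −34.46·2256 = −77742
  condensate cools 100→T: 34.46·4.18·(T − 100) = 144.04(T − 100)
  original water: 4936.6(T − 29.98)
5080.6 T = 77742 + 14404 + 147999 = 240145
T ≈ 47.27 °C, under the boiling point, so the assumption holds.

T_f ≈ 47.3 °C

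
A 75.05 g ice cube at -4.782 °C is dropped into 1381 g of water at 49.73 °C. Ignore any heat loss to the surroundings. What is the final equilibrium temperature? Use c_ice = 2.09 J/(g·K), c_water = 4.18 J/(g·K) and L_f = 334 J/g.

Taking heat into each body as positive, Σ m c ΔT = 0:
warm ice to 0 °C: 75.05×2.09×(0 − (-4.782)) = 750.08; melt ice: 75.05×334 = 25067; warm the meltwater: 313.71 T; water cools: 1381×4.18×(T − 49.73) = 5772.6(T − 49.73)
6086.3 T = 287070 − 25817 = 261254
T ≈ 42.92 °C (positive, so assuming full melt was valid).

T_f ≈ 42.9 °C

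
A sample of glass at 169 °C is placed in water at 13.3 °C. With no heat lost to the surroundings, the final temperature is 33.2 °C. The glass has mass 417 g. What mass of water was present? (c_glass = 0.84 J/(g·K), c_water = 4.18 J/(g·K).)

Let T be the final temperature. ΣQ_i = 0:
417·0.84·(33.2 − 169) + m·4.18·(33.2 − 13.3) = 0
83.18 m = 47568
m = 47568/83.18 ≈ 571.9 g

m ≈ 572 g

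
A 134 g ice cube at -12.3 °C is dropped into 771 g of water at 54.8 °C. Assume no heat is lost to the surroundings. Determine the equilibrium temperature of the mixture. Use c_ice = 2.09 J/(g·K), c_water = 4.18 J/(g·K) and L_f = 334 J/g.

T_f ≈ 33.9 °C

Taking heat into each body as positive, Σ m c ΔT = 0:
warm ice to 0 °C: 134·2.09·(0 − (-12.3)) = 3444.7; fusion: m_ice L_f = 134·334 = 44756; meltwater 0→T: 134·4.18·T = 560.12 T; water cools: 771·4.18·(T − 54.8) = 3222.8(T − 54.8)
3782.9 T = 176608 − 48201 = 128408
T ≈ 33.94 °C (positive, so assuming full melt was valid).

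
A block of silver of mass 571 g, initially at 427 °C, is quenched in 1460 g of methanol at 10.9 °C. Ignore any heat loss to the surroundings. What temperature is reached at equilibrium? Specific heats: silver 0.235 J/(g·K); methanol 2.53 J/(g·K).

T_f ≈ 25.5 °C

T_f is the heat-capacity-weighted average of the initial temperatures:
T_f = (134.19·427 + 3693.8·10.9) / (134.19 + 3693.8)
    = 97559 / 3828 ≈ 25.49 °C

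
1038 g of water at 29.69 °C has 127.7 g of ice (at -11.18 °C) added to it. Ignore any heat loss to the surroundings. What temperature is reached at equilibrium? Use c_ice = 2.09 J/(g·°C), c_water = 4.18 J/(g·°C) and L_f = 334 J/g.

Net heat exchanged in the isolated system is zero:
warm ice to 0 °C: 127.7·2.09·(0 − (-11.18)) = 2983.9
  melt ice: 127.7·334 = 42652
  meltwater 0→T: 127.7·4.18·T = 533.79 T
  water cools: 1038·4.18·(T − 29.69) = 4338.8(T − 29.69)
4872.6 T = 128820 − 45636 = 83184
T ≈ 17.07 °C. Since T > 0 °C, the all-ice-melts assumption holds.

T_f ≈ 17.1 °C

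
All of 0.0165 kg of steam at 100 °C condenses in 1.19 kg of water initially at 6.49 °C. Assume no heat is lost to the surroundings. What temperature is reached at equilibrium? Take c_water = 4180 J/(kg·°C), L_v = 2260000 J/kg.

Net heat exchanged in the isolated system is zero:
latent heat released on condensation: 0.0165·2260000 = 37290; condensed water 100 °C→T: 68.97(T − 100); original water: 4974.2(T − 6.49)
5043.2 T = 37290 + 6897 + 32283 = 76470
T ≈ 15.16 °C (< 100 °C, so full condensation is consistent).

T_f ≈ 15.2 °C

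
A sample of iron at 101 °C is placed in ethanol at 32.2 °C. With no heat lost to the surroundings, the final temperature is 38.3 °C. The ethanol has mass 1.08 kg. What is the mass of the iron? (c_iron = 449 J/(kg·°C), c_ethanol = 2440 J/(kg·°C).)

m ≈ 0.571 kg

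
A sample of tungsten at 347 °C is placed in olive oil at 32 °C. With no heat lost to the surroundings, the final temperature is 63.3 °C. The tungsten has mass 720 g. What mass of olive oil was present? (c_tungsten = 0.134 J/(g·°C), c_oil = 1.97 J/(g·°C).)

Taking heat into each body as positive, Σ m c ΔT = 0:
720×0.134×(63.3 − 347) + m×1.97×(63.3 − 32) = 0
61.66 m = 27371
m = 27371/61.66 ≈ 443.9 g

m ≈ 444 g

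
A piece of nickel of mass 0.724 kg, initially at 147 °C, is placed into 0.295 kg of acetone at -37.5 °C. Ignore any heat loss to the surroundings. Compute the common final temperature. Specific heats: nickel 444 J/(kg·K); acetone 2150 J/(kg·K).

T_f ≈ 24.6 °C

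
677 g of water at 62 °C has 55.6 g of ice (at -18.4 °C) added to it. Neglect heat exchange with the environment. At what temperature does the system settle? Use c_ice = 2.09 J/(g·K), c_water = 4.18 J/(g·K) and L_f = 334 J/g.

Setting the total heat transfer to zero:
ice -18.4→0 °C: 55.6×2.09×18.4 = 2138.2; fusion: m_ice L_f = 55.6×334 = 18570; warm the meltwater: 232.41 T; water: 2829.9(T − 62)
3062.3 T = 175451 − 20709 = 154743
T ≈ 50.53 °C — above 0 °C, consistent with complete melting.

T_f ≈ 50.5 °C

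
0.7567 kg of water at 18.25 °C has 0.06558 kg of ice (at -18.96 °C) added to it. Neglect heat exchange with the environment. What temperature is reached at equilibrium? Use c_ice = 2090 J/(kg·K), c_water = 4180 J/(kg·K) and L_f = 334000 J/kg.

T_f ≈ 9.7 °C

Energy balance with sensible and latent terms:
ice -18.96→0 °C: 0.06558·2090·18.96 = 2598.7; latent heat to melt: 0.06558·334000 = 21904; warm the meltwater: 274.12 T; water: 3163(T − 18.25)
3437.1 T = 57725 − 24502 = 33222
T ≈ 9.67 °C — above 0 °C, consistent with complete melting.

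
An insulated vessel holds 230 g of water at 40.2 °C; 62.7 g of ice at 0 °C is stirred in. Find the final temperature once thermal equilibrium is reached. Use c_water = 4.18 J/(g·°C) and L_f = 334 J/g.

T_f ≈ 14.5 °C

Net heat exchanged in the isolated system is zero:
fusion: m_ice L_f = 62.7×334 = 20942
  meltwater 0→T: 62.7×4.18×T = 262.09 T
  water cools: 230×4.18×(T − 40.2) = 961.4(T − 40.2)
1223.5 T = 38648 − 20942 = 17706
T ≈ 14.47 °C. Since T > 0 °C, the all-ice-melts assumption holds.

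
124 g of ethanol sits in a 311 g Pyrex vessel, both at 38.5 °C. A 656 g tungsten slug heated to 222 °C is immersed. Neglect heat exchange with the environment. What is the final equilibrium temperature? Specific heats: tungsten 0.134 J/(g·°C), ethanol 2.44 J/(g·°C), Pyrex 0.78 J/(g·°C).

T_f ≈ 64.0 °C

T_f = Σ m_i c_i T_i / Σ m_i c_i:
T_f = (87.9·222 + 302.56·38.5 + 242.58·38.5) / (87.9 + 302.56 + 242.58)
    = 40503 / 633.04 ≈ 63.98 °C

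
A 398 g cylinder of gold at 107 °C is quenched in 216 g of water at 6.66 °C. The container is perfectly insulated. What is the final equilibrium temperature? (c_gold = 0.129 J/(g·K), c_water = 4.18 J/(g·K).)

Conservation of energy gives ΣQ = 0:
398×0.129×(T − 107) + 216×4.18×(T − 6.66) = 0
51.34(T − 107) + 902.88(T − 6.66) = 0
954.22 T = 11507
T = 11507 / 954.22 = 12.1 °C

T_f ≈ 12.1 °C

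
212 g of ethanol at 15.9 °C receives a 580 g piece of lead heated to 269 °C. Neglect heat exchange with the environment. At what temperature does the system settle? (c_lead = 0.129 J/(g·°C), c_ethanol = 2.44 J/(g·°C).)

T_f ≈ 47.9 °C

T_f = Σ m_i c_i T_i / Σ m_i c_i:
T_f = (74.82·269 + 517.28·15.9) / (74.82 + 517.28)
    = 28351 / 592.1 ≈ 47.88 °C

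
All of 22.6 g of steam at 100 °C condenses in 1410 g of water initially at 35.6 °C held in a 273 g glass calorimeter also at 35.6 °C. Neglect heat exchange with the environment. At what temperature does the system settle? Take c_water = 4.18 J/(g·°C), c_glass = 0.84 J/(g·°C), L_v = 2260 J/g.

Taking heat into each body as positive, Σ m c ΔT = 0:
latent heat released on condensation: 22.6×2260 = 51076; condensed water 100 °C→T: 94.47(T − 100); water warms: 1410×4.18×(T − 35.6) = 5893.8(T − 35.6); cup: 229.32(T − 35.6)
6217.6 T = 51076 + 9446.8 + 217983 = 278506
T ≈ 44.79 °C — below 100 °C, confirming all the steam condensed.

T_f ≈ 44.8 °C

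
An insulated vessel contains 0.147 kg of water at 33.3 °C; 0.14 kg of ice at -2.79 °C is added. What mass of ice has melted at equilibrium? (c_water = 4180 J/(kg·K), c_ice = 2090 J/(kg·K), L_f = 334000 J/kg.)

Heat available from the water dropping to 0 °C: 0.147·4180·33.3 = 20462 J.
Of that, 0.14·2090·2.79 = 816.35 J goes to bring the ice to 0 °C, leaving 19645 J.
Fully melting the ice requires m_ice L_f = 0.14·334000 = 46760 J.
That's not enough to melt it all — equilibrium is at 0 °C with ice remaining.
Mass melted = 19645/334000 ≈ 0.05882 kg.

m_melted ≈ 0.0588 kg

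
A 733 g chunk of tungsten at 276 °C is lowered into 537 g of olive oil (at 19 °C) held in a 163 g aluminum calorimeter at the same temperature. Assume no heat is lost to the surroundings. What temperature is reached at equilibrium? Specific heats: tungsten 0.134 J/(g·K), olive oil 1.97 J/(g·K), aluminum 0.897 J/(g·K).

T_f is the heat-capacity-weighted average of the initial temperatures:
T_f = (98.22*276 + 1057.9*19 + 146.21*19) / (98.22 + 1057.9 + 146.21)
    = 49987 / 1302.3 ≈ 38.38 °C

T_f ≈ 38.4 °C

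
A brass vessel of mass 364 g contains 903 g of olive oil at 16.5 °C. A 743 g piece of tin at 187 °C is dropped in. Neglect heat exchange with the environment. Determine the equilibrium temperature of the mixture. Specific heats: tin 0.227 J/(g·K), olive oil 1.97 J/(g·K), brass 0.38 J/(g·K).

T_f ≈ 30.3 °C

Taking heat into each body as positive, Σ m c ΔT = 0:
743·0.227·(T − 187) + 903·1.97·(T − 16.5) + 364·0.38·(T − 16.5) = 0
168.66(T − 187) + 1778.9(T − 16.5) + 138.32(T − 16.5) = 0
2085.9 T = 63174
T = 63174 / 2085.9 = 30.3 °C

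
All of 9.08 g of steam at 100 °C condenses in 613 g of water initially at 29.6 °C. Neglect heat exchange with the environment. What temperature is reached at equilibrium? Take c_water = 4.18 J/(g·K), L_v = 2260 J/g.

Setting the total heat transfer to zero:
condense steam: −9.08·2260 = −20521; condensed water 100 °C→T: 37.95(T − 100); original water: 2562.3(T − 29.6)
2600.3 T = 20521 + 3795.4 + 75845 = 100162
T ≈ 38.52 °C, under the boiling point, so the assumption holds.

T_f ≈ 38.5 °C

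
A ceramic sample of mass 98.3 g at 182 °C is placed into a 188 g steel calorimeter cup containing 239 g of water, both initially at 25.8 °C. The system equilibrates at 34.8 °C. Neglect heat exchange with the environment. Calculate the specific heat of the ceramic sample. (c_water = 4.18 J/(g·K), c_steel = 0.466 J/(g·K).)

c ≈ 0.676 J/(g·K)

Net heat exchanged in the isolated system is zero:
98.3·c·(34.8 − 182) + 239·4.18·(34.8 − 25.8) + 188·0.466·(34.8 − 25.8) = 0
-14470 c = -9779.7
c = -9779.7/-14470 ≈ 0.6759 J/(g·K)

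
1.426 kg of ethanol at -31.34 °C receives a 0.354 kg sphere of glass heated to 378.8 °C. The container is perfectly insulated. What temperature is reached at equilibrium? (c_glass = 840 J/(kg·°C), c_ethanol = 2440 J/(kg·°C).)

T_f ≈ 1.0 °C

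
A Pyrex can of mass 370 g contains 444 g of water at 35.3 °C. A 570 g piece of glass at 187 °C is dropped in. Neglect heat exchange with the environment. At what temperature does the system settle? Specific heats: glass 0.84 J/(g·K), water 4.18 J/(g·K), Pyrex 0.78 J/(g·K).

T_f ≈ 63.0 °C

With ΣQ=0 the equilibrium temperature is the m·c-weighted mean:
T_f = (478.8·187 + 1855.9·35.3 + 288.6·35.3) / (478.8 + 1855.9 + 288.6)
    = 165237 / 2623.3 ≈ 62.99 °C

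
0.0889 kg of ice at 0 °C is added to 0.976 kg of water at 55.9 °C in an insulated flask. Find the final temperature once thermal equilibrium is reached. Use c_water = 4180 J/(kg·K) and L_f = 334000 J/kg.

Conservation of energy gives ΣQ = 0:
latent heat to melt: 0.0889·334000 = 29693
  warm the meltwater: 371.6 T
  water: 4079.7(T − 55.9)
4451.3 T = 228054 − 29693 = 198362
T ≈ 44.56 °C (positive, so assuming full melt was valid).

T_f ≈ 44.6 °C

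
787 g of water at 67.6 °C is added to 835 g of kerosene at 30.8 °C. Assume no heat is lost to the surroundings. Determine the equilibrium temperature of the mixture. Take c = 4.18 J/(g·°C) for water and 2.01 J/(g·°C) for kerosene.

Heat lost by the water equals heat gained by the kerosene:
787·4.18·(67.6 − T) = 835·2.01·(T − 30.8)
3289.7(67.6 − T) = 1678.3(T − 30.8)
4968 T = 274074  ⇒  T ≈ 55.17 °C

T_f ≈ 55.2 °C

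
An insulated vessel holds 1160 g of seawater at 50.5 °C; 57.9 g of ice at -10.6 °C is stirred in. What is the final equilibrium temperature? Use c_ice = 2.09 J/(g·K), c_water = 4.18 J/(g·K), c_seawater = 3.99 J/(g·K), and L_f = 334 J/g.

Sum of m c ΔT and latent-heat terms is zero:
warm ice to 0 °C: 57.9×2.09×(0 − (-10.6)) = 1282.7
  latent heat to melt: 57.9×334 = 19339
  warm the meltwater: 242.02 T
  seawater: 4628.4(T − 50.5)
4870.4 T = 233734 − 20621 = 213113
T ≈ 43.76 °C — above 0 °C, consistent with complete melting.

T_f ≈ 43.8 °C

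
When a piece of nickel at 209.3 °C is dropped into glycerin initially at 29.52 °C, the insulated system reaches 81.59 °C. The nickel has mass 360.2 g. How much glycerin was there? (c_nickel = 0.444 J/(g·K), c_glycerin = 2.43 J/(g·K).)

m ≈ 161 g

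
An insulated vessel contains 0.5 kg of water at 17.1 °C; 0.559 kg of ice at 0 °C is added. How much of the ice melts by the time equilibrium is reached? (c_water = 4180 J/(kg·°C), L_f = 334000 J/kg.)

m_melted ≈ 0.107 kg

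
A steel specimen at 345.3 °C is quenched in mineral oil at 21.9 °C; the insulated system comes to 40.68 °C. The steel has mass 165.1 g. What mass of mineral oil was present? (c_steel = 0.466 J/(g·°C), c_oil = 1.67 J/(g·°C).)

Energy conservation, ΣQ = 0:
165.1×0.466×(40.68 − 345.3) + m×1.67×(40.68 − 21.9) = 0
31.36 m = 23436
m = 23436/31.36 ≈ 747.3 g

m ≈ 747 g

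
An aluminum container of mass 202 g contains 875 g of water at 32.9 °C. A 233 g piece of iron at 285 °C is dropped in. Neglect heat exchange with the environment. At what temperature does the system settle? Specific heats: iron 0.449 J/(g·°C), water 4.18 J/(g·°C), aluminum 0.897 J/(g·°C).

Heat gained plus heat lost sum to zero:
233*0.449*(T − 285) + 875*4.18*(T − 32.9) + 202*0.897*(T − 32.9) = 0
(104.62 + 3657.5 + 181.19) T = 104.62*285 + 3657.5*32.9 + 181.19*32.9
T = 156109/3943.3 ≈ 39.59 °C

T_f ≈ 39.6 °C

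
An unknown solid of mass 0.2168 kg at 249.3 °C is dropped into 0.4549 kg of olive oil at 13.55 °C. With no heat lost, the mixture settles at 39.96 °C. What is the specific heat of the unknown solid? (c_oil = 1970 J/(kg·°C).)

Conservation of energy gives ΣQ = 0:
0.2168·c·(39.96 − 249.3) + 0.4549·1970·(39.96 − 13.55) = 0
-45.38 c = -23667
c = -23667/-45.38 ≈ 521.5 J/(kg·°C)

c ≈ 521 J/(kg·°C)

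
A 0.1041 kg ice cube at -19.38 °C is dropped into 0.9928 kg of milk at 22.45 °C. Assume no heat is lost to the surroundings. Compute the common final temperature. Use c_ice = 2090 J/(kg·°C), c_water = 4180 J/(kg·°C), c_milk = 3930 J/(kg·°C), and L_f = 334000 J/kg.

T_f ≈ 11.2 °C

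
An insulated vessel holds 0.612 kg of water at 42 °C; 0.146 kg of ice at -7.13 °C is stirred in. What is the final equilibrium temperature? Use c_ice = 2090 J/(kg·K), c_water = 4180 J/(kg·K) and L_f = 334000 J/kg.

Conservation of energy gives ΣQ = 0:
warm ice to 0 °C: 0.146·2090·(0 − (-7.13)) = 2175.6
  latent heat to melt: 0.146·334000 = 48764
  meltwater 0→T: 0.146·4180·T = 610.28 T
  water cools: 0.612·4180·(T − 42) = 2558.2(T − 42)
3168.4 T = 107443 − 50940 = 56503
T ≈ 17.83 °C. Since T > 0 °C, the all-ice-melts assumption holds.

T_f ≈ 17.8 °C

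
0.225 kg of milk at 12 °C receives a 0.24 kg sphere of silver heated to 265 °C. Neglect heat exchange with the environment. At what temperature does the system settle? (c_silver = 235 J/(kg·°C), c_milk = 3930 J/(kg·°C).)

T_f ≈ 27.2 °C

With ΣQ=0 the equilibrium temperature is the m·c-weighted mean:
T_f = (56.4×265 + 884.25×12) / (56.4 + 884.25)
    = 25557 / 940.65 ≈ 27.17 °C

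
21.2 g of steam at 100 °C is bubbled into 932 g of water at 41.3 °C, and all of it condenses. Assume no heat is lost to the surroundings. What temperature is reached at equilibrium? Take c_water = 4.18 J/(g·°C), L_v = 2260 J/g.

Sum of m c ΔT and latent-heat terms is zero:
latent heat released on condensation: 21.2×2260 = 47912
  condensed water 100 °C→T: 88.62(T − 100)
  water warms: 932×4.18×(T − 41.3) = 3895.8(T − 41.3)
3984.4 T = 47912 + 8861.6 + 160895 = 217668
T ≈ 54.63 °C (< 100 °C, so full condensation is consistent).

T_f ≈ 54.6 °C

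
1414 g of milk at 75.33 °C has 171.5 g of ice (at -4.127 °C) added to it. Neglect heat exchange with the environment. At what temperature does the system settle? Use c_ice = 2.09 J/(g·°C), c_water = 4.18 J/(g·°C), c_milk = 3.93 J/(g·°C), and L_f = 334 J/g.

Taking heat into each body as positive, Σ m c ΔT = 0:
ice -4.127→0 °C: 171.5·2.09·4.127 = 1479.3
  fusion: m_ice L_f = 171.5·334 = 57281
  warm the meltwater: 716.87 T
  milk: 5557(T − 75.33)
6273.9 T = 418610 − 58760 = 359850
T ≈ 57.36 °C. Since T > 0 °C, the all-ice-melts assumption holds.

T_f ≈ 57.4 °C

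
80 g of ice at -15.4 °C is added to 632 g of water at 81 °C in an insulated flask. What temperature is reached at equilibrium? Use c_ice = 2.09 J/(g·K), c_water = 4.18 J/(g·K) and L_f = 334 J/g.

T_f ≈ 62.1 °C

Setting the total heat transfer to zero:
warm ice to 0 °C: 80×2.09×(0 − (-15.4)) = 2574.9; melt ice: 80×334 = 26720; meltwater 0→T: 80×4.18×T = 334.4 T; water: 2641.8(T − 81)
2976.2 T = 213983 − 29295 = 184688
T ≈ 62.06 °C — above 0 °C, consistent with complete melting.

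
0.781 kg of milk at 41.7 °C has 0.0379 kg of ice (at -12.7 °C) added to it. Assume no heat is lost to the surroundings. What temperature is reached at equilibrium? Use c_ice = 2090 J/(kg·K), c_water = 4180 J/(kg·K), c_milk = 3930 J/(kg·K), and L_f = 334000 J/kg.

Let T be the final temperature. ΣQ_i = 0:
warm ice to 0 °C: 0.0379·2090·(0 − (-12.7)) = 1006
  melt ice: 0.0379·334000 = 12659
  warm the meltwater: 158.42 T
  milk: 3069.3(T − 41.7)
3227.8 T = 127991 − 13665 = 114326
T ≈ 35.42 °C — above 0 °C, consistent with complete melting.

T_f ≈ 35.4 °C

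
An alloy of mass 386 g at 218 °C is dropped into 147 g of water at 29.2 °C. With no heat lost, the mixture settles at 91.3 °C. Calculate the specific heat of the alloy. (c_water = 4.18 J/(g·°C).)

c ≈ 0.78 J/(g·°C)

m_s c (T_s − T_f) = m_water c_water (T_f − T_0):
386·c·(218 − 91.3) = 147·4.18·(91.3 − 29.2)
48906 c = 38158  ⇒  c ≈ 0.7802 J/(g·°C)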